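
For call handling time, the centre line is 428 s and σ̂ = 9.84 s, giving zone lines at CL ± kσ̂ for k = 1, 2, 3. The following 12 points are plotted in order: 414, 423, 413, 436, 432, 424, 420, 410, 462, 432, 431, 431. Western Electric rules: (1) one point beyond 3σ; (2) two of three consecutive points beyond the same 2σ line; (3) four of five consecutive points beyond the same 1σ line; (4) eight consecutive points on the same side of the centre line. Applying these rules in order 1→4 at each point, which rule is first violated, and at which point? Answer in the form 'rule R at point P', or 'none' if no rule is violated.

rule 1 at point 9

Zone of each point (C = within 1σ̂, B = 1σ̂–2σ̂, A = 2σ̂–3σ̂, * = beyond 3σ̂; sign = side of CL): 1:-B, 2:-C, 3:-B, 4:+C, 5:+C, 6:-C, 7:-C, 8:-B, 9:+*, 10:+C, 11:+C, 12:+C
Rule 1 (one point beyond the 3σ limits) is satisfied at point 9.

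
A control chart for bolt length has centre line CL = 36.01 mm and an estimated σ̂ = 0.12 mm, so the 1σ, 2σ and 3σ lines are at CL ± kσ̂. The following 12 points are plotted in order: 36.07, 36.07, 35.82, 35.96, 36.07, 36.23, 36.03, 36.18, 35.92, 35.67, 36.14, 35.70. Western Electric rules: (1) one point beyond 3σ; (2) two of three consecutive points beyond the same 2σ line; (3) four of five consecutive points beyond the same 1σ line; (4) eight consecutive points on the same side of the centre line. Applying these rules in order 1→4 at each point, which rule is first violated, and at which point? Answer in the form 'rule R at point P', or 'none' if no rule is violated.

Zone of each point (C = within 1σ̂, B = 1σ̂–2σ̂, A = 2σ̂–3σ̂, * = beyond 3σ̂; sign = side of CL): 1:+C, 2:+C, 3:-B, 4:-C, 5:+C, 6:+B, 7:+C, 8:+B, 9:-C, 10:-A, 11:+B, 12:-A
Rule 2 (two of three consecutive points beyond the same 2σ limit) is satisfied at point 12.

rule 2 at point 12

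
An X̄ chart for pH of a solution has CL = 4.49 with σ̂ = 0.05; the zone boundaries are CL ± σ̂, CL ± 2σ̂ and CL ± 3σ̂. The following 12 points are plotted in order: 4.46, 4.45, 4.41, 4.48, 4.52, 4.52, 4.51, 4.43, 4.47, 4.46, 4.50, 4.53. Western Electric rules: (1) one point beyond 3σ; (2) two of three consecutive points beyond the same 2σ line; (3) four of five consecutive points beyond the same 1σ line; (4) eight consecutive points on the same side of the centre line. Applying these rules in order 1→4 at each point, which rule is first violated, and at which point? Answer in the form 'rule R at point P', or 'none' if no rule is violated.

Zone of each point (C = within 1σ̂, B = 1σ̂–2σ̂, A = 2σ̂–3σ̂, * = beyond 3σ̂; sign = side of CL): 1:-C, 2:-C, 3:-B, 4:-C, 5:+C, 6:+C, 7:+C, 8:-B, 9:-C, 10:-C, 11:+C, 12:+C
No rule fires across all 12 points.

none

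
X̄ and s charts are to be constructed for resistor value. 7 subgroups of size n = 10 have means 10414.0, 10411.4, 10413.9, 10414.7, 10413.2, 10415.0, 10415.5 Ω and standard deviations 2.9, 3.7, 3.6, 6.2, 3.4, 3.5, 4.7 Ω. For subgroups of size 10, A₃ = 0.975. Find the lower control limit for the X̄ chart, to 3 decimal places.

10410.057

X̄̄ = (10414.0 + 10411.4 + 10413.9 + 10414.7 + 10413.2 + 10415.0 + 10415.5) / 7 = 10413.9571
s̄ = (2.9 + 3.7 + 3.6 + 6.2 + 3.4 + 3.5 + 4.7) / 7 = 4.0000
LCL = X̄̄ − A₃·s̄ = 10413.9571 − 0.975 × 4.0000 = 10410.0571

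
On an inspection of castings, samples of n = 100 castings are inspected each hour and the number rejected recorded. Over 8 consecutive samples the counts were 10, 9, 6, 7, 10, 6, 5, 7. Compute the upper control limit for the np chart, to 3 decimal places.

15.402

p̄ = Σdᵢ / (k·n) = 60 / (8 × 100) = 0.07500
UCL = np̄ + 3·√(np̄(1−p̄)) = 7.5000 + 3 × √(7.5000×0.92500) = 7.5000 + 3 × 2.6339 = 15.4017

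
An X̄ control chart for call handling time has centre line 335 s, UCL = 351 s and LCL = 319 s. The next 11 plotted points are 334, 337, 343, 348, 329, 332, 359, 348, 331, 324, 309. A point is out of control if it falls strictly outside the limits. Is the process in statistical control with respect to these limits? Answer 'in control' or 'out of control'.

out of control

Compare each point to [319, 351]: sample 7 = 359 > UCL; sample 11 = 309 < LCL.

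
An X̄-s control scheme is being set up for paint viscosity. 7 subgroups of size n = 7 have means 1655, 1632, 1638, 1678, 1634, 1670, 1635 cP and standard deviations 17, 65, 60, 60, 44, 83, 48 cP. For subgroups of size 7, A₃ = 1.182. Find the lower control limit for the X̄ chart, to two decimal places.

1585.20

X̄̄ = (1655 + 1632 + 1638 + 1678 + 1634 + 1670 + 1635) / 7 = 1648.8571
s̄ = (17 + 65 + 60 + 60 + 44 + 83 + 48) / 7 = 53.8571
LCL = X̄̄ − A₃·s̄ = 1648.8571 − 1.182 × 53.8571 = 1585.1980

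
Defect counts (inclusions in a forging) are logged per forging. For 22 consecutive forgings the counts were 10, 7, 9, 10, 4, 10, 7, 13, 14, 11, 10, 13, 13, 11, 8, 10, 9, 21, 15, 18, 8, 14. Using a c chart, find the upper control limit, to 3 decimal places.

21.148

c̄ = (10 + 7 + 9 + 10 + 4 + 10 + 7 + 13 + 14 + 11 + 10 + 13 + 13 + 11 + 8 + 10 + 9 + 21 + 15 + 18 + 8 + 14) / 22 = 245 / 22 = 11.1364
UCL = c̄ + 3√c̄ = 11.1364 + 3 × √11.1364 = 11.1364 + 3 × 3.3371 = 21.1477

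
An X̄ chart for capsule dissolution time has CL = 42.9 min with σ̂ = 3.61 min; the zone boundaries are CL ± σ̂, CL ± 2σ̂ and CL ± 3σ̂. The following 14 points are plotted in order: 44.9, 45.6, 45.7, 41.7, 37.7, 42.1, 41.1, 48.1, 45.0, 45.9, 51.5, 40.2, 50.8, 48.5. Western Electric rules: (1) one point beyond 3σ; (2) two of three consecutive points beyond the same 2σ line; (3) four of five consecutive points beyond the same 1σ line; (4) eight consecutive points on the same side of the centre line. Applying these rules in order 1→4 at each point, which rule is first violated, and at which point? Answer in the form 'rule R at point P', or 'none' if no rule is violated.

rule 2 at point 13

Zone of each point (C = within 1σ̂, B = 1σ̂–2σ̂, A = 2σ̂–3σ̂, * = beyond 3σ̂; sign = side of CL): 1:+C, 2:+C, 3:+C, 4:-C, 5:-B, 6:-C, 7:-C, 8:+B, 9:+C, 10:+C, 11:+A, 12:-C, 13:+A, 14:+B
Rule 2 (two of three consecutive points beyond the same 2σ limit) is satisfied at point 13.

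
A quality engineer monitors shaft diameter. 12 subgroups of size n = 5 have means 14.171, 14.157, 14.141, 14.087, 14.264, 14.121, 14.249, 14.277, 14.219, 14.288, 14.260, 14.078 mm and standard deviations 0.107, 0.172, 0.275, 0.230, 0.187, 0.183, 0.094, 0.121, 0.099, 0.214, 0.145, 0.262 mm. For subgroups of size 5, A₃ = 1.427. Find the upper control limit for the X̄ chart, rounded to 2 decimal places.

X̄̄ = (14.171 + 14.157 + 14.141 + 14.087 + 14.264 + 14.121 + 14.249 + 14.277 + 14.219 + 14.288 + 14.260 + 14.078) / 12 = 14.1927
s̄ = (0.107 + 0.172 + 0.275 + 0.230 + 0.187 + 0.183 + 0.094 + 0.121 + 0.099 + 0.214 + 0.145 + 0.262) / 12 = 0.1741
UCL = X̄̄ + A₃·s̄ = 14.1927 + 1.427 × 0.1741 = 14.4411

14.44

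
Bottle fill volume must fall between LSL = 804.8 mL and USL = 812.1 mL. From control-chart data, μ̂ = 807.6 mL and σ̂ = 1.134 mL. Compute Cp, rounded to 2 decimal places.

Cp = (USL − LSL) / (6σ̂) = (812.1 − 804.8) / (6 × 1.134) = 7.3000 / 6.8040 = 1.0729

1.07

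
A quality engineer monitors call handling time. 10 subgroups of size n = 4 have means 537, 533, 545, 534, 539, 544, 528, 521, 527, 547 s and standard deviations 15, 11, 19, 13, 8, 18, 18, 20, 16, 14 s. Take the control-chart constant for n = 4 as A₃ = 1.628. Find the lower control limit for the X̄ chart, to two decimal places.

510.75

X̄̄ = (537 + 533 + 545 + 534 + 539 + 544 + 528 + 521 + 527 + 547) / 10 = 535.5000
s̄ = (15 + 11 + 19 + 13 + 8 + 18 + 18 + 20 + 16 + 14) / 10 = 15.2000
LCL = X̄̄ − A₃·s̄ = 535.5000 − 1.628 × 15.2000 = 510.7544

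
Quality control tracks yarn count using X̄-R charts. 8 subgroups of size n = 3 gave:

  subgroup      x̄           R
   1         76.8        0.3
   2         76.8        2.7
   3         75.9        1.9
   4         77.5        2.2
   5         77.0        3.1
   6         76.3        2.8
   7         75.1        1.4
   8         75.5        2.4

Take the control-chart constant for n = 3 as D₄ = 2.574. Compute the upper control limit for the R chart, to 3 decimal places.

5.405

R̄ = (0.3 + 2.7 + 1.9 + 2.2 + 3.1 + 2.8 + 1.4 + 2.4) / 8 = 16.8000 / 8 = 2.1000
UCL_R = D₄·R̄ = 2.574 × 2.1000 = 5.4054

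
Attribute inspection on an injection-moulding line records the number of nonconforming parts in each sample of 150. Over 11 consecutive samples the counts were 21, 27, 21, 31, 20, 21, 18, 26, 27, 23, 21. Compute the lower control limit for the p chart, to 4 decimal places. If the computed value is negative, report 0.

p̄ = Σdᵢ / (k·n) = 256 / (11 × 150) = 0.15515
LCL = p̄ − 3·√(p̄(1−p̄)/n) = 0.15515 − 3 × 0.02956 = 0.06647

0.0665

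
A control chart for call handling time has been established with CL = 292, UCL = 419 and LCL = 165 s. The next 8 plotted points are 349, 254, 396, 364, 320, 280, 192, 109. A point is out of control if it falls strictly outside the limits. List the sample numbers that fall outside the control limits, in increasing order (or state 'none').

8

Compare each point to [165, 419]: sample 8 = 109 < LCL.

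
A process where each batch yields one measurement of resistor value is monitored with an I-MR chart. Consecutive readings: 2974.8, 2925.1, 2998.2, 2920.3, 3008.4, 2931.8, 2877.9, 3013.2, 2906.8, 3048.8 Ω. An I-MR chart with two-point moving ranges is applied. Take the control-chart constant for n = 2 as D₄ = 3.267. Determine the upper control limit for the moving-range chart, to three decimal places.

291.489

Moving ranges: 49.7, 73.1, 77.9, 88.1, 76.6, 53.9, 135.3, 106.4, 142.0; M̄R̄ = 803.0000 / 9 = 89.2222
UCL_MR = D₄·M̄R̄ = 3.267 × 89.2222 = 291.4890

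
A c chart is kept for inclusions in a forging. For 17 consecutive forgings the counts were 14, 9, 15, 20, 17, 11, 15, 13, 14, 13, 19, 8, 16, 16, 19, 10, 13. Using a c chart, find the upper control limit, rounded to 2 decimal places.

c̄ = (14 + 9 + 15 + 20 + 17 + 11 + 15 + 13 + 14 + 13 + 19 + 8 + 16 + 16 + 19 + 10 + 13) / 17 = 242 / 17 = 14.2353
UCL = c̄ + 3√c̄ = 14.2353 + 3 × √14.2353 = 14.2353 + 3 × 3.7730 = 25.5542

25.55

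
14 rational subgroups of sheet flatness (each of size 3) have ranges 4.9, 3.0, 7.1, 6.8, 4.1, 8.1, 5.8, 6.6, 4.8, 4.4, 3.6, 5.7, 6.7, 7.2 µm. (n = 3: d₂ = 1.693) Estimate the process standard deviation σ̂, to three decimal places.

3.325

R̄ = (4.9 + 3.0 + 7.1 + 6.8 + 4.1 + 8.1 + 5.8 + 6.6 + 4.8 + 4.4 + 3.6 + 5.7 + 6.7 + 7.2) / 14 = 5.6286
σ̂ = R̄ / d₂ = 5.6286 / 1.693 = 3.3246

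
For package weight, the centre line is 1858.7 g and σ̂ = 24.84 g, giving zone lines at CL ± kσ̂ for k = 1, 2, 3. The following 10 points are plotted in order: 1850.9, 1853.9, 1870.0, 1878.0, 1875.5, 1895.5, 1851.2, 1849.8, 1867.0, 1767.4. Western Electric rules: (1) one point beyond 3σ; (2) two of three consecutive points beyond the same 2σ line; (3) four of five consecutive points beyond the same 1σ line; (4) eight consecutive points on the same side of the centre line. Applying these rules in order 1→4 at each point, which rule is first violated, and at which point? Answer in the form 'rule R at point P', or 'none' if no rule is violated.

Zone of each point (C = within 1σ̂, B = 1σ̂–2σ̂, A = 2σ̂–3σ̂, * = beyond 3σ̂; sign = side of CL): 1:-C, 2:-C, 3:+C, 4:+C, 5:+C, 6:+B, 7:-C, 8:-C, 9:+C, 10:-*
Rule 1 (one point beyond the 3σ limits) is satisfied at point 10.

rule 1 at point 10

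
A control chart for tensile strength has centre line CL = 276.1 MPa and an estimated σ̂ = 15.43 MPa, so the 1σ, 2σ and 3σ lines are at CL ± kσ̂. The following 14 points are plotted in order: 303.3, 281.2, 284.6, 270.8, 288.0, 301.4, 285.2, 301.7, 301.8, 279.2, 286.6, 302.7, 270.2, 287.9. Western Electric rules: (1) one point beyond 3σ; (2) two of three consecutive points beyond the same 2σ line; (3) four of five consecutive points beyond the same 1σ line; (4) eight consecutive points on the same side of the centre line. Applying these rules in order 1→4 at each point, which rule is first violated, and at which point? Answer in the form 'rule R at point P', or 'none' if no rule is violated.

rule 4 at point 12

Zone of each point (C = within 1σ̂, B = 1σ̂–2σ̂, A = 2σ̂–3σ̂, * = beyond 3σ̂; sign = side of CL): 1:+B, 2:+C, 3:+C, 4:-C, 5:+C, 6:+B, 7:+C, 8:+B, 9:+B, 10:+C, 11:+C, 12:+B, 13:-C, 14:+C
Rule 4 (eight consecutive points on the same side of the centre line) is satisfied at point 12.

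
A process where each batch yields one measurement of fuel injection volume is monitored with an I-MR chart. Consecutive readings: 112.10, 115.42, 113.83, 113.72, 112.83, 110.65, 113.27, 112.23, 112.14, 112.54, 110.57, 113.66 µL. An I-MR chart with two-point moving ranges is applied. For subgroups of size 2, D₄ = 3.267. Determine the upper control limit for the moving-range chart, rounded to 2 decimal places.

5.14

Moving ranges: 3.32, 1.59, 0.11, 0.89, 2.18, 2.62, 1.04, 0.09, 0.40, 1.97, 3.09; M̄R̄ = 17.3000 / 11 = 1.5727
UCL_MR = D₄·M̄R̄ = 3.267 × 1.5727 = 5.1381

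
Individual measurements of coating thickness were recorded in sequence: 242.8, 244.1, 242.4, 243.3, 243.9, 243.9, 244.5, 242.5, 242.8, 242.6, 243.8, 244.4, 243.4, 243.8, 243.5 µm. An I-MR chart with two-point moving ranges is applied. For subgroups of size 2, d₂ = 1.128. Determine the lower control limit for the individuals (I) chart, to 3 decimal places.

X̄ = (242.8 + 244.1 + 242.4 + 243.3 + 243.9 + 243.9 + 244.5 + 242.5 + 242.8 + 242.6 + 243.8 + 244.4 + 243.4 + 243.8 + 243.5) / 15 = 243.4467
Moving ranges: 1.3, 1.7, 0.9, 0.6, 0.0, 0.6, 2.0, 0.3, 0.2, 1.2, 0.6, 1.0, 0.4, 0.3; M̄R̄ = 11.1000 / 14 = 0.7929
LCL = X̄ − 3·M̄R̄/d₂ = 243.4467 − 3 × 0.7929 / 1.128 = 241.3380

241.338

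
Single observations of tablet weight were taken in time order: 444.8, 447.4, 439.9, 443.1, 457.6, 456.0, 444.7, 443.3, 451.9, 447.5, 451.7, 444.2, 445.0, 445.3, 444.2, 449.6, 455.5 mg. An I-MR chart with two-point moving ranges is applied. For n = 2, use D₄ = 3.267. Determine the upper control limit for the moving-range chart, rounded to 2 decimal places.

16.40

Moving ranges: 2.6, 7.5, 3.2, 14.5, 1.6, 11.3, 1.4, 8.6, 4.4, 4.2, 7.5, 0.8, 0.3, 1.1, 5.4, 5.9; M̄R̄ = 80.3000 / 16 = 5.0187
UCL_MR = D₄·M̄R̄ = 3.267 × 5.0187 = 16.3963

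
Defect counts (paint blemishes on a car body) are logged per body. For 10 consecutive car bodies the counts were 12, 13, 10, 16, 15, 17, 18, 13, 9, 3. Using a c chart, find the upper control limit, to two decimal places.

c̄ = (12 + 13 + 10 + 16 + 15 + 17 + 18 + 13 + 9 + 3) / 10 = 126 / 10 = 12.6000
UCL = c̄ + 3√c̄ = 12.6000 + 3 × √12.6000 = 12.6000 + 3 × 3.5496 = 23.2489

23.25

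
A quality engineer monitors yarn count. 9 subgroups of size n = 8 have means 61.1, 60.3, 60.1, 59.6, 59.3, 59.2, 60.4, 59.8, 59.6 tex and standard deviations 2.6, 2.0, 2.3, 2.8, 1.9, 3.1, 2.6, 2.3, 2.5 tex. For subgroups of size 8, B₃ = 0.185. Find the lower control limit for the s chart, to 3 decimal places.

0.454

s̄ = (2.6 + 2.0 + 2.3 + 2.8 + 1.9 + 3.1 + 2.6 + 2.3 + 2.5) / 9 = 2.4556
LCL_s = B₃·s̄ = 0.185 × 2.4556 = 0.4543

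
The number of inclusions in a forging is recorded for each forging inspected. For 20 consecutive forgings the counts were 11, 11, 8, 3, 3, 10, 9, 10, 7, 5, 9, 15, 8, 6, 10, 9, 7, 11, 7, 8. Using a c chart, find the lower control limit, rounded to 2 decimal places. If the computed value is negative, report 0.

0.00

c̄ = (11 + 11 + 8 + 3 + 3 + 10 + 9 + 10 + 7 + 5 + 9 + 15 + 8 + 6 + 10 + 9 + 7 + 11 + 7 + 8) / 20 = 167 / 20 = 8.3500
LCL = c̄ − 3√c̄ = 8.3500 − 3 × 2.8896 = -0.3189 → 0 (cannot be negative)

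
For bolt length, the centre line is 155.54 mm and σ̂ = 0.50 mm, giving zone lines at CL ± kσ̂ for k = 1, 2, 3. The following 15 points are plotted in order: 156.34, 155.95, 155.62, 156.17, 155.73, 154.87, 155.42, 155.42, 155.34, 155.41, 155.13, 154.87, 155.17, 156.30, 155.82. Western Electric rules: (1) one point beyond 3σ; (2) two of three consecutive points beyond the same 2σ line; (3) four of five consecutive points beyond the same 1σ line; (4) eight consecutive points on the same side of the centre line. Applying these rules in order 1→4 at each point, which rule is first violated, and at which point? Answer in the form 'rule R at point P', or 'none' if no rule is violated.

Zone of each point (C = within 1σ̂, B = 1σ̂–2σ̂, A = 2σ̂–3σ̂, * = beyond 3σ̂; sign = side of CL): 1:+B, 2:+C, 3:+C, 4:+B, 5:+C, 6:-B, 7:-C, 8:-C, 9:-C, 10:-C, 11:-C, 12:-B, 13:-C, 14:+B, 15:+C
Rule 4 (eight consecutive points on the same side of the centre line) is satisfied at point 13.

rule 4 at point 13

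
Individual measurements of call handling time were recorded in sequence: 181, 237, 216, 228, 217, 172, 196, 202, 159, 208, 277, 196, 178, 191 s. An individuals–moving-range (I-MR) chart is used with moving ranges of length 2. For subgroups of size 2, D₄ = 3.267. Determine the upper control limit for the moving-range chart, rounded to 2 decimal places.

112.59

Moving ranges: 56, 21, 12, 11, 45, 24, 6, 43, 49, 69, 81, 18, 13; M̄R̄ = 448.0000 / 13 = 34.4615
UCL_MR = D₄·M̄R̄ = 3.267 × 34.4615 = 112.5858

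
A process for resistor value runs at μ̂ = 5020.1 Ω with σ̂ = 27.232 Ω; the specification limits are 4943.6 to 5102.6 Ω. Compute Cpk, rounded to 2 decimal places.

Cpu = (USL − μ̂) / (3σ̂) = (5102.6 − 5020.1) / (3 × 27.232) = 1.0098; Cpl = (μ̂ − LSL) / (3σ̂) = (5020.1 − 4943.6) / (3 × 27.232) = 0.9364; Cpk = min(Cpu, Cpl) = 0.9364

0.94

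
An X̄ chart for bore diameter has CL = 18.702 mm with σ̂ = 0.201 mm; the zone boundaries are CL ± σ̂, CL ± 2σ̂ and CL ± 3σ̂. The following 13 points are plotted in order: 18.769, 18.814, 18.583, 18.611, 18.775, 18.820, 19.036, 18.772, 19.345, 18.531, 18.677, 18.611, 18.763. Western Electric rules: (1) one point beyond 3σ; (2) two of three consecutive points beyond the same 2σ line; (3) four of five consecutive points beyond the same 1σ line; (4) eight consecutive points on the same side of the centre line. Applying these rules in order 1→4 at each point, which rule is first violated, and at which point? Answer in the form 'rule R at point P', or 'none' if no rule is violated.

rule 1 at point 9

Zone of each point (C = within 1σ̂, B = 1σ̂–2σ̂, A = 2σ̂–3σ̂, * = beyond 3σ̂; sign = side of CL): 1:+C, 2:+C, 3:-C, 4:-C, 5:+C, 6:+C, 7:+B, 8:+C, 9:+*, 10:-C, 11:-C, 12:-C, 13:+C
Rule 1 (one point beyond the 3σ limits) is satisfied at point 9.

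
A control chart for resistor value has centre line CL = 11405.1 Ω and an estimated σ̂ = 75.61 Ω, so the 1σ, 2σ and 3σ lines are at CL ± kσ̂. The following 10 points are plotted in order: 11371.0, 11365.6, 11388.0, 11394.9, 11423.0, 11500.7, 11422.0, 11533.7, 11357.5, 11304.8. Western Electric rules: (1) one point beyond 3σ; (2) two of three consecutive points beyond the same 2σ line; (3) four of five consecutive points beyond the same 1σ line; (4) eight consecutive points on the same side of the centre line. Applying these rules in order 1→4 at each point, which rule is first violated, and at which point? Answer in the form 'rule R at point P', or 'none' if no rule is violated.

Zone of each point (C = within 1σ̂, B = 1σ̂–2σ̂, A = 2σ̂–3σ̂, * = beyond 3σ̂; sign = side of CL): 1:-C, 2:-C, 3:-C, 4:-C, 5:+C, 6:+B, 7:+C, 8:+B, 9:-C, 10:-B
No rule fires across all 10 points.

none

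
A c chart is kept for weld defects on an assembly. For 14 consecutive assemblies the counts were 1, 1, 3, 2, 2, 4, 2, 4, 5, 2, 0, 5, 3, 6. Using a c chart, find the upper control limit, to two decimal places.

7.93

c̄ = (1 + 1 + 3 + 2 + 2 + 4 + 2 + 4 + 5 + 2 + 0 + 5 + 3 + 6) / 14 = 40 / 14 = 2.8571
UCL = c̄ + 3√c̄ = 2.8571 + 3 × √2.8571 = 2.8571 + 3 × 1.6903 = 7.9281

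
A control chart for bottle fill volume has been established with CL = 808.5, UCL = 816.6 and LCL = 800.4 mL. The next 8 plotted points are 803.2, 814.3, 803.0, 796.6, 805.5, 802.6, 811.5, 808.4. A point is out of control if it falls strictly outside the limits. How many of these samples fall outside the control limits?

1

Compare each point to [800.4, 816.6]: sample 4 = 796.6 < LCL.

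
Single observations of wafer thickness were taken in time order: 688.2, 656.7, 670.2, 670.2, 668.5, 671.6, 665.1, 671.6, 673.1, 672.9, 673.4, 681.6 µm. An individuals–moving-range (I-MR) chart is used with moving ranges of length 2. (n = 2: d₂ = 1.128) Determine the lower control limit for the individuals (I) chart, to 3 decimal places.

654.227

X̄ = (688.2 + 656.7 + 670.2 + 670.2 + 668.5 + 671.6 + 665.1 + 671.6 + 673.1 + 672.9 + 673.4 + 681.6) / 12 = 671.9250
Moving ranges: 31.5, 13.5, 0.0, 1.7, 3.1, 6.5, 6.5, 1.5, 0.2, 0.5, 8.2; M̄R̄ = 73.2000 / 11 = 6.6545
LCL = X̄ − 3·M̄R̄/d₂ = 671.9250 − 3 × 6.6545 / 1.128 = 654.2267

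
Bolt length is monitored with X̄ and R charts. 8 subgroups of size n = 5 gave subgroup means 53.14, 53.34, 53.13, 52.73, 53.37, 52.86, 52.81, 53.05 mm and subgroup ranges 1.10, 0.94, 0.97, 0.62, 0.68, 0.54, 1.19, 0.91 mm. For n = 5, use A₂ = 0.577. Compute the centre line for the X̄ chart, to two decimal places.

53.05

X̄̄ = (53.14 + 53.34 + 53.13 + 52.73 + 53.37 + 52.86 + 52.81 + 53.05) / 8 = 424.4300 / 8 = 53.0538
CL = X̄̄ = 53.0538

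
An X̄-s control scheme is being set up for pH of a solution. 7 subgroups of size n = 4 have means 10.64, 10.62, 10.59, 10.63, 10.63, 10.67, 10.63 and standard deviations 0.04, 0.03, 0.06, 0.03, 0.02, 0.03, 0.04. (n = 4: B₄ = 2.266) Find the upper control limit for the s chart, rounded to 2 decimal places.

s̄ = (0.04 + 0.03 + 0.06 + 0.03 + 0.02 + 0.03 + 0.04) / 7 = 0.0357
UCL_s = B₄·s̄ = 2.266 × 0.0357 = 0.0809

0.08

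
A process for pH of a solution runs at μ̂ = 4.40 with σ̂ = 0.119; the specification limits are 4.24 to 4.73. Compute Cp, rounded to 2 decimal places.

Cp = (USL − LSL) / (6σ̂) = (4.73 − 4.24) / (6 × 0.119) = 0.4900 / 0.7140 = 0.6863

0.69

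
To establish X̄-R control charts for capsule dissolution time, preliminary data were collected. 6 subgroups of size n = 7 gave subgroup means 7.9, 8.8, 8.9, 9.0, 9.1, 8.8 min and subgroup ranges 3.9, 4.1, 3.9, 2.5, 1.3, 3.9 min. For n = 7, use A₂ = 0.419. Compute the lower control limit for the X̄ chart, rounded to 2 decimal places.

X̄̄ = (7.9 + 8.8 + 8.9 + 9.0 + 9.1 + 8.8) / 6 = 52.5000 / 6 = 8.7500
R̄ = (3.9 + 4.1 + 3.9 + 2.5 + 1.3 + 3.9) / 6 = 19.6000 / 6 = 3.2667
LCL = X̄̄ − A₂·R̄ = 8.7500 − 0.419 × 3.2667 = 7.3813

7.38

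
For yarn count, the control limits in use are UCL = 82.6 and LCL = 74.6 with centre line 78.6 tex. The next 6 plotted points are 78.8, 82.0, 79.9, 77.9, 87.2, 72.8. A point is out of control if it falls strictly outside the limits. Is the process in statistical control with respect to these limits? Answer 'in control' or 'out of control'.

out of control

Compare each point to [74.6, 82.6]: sample 5 = 87.2 > UCL; sample 6 = 72.8 < LCL.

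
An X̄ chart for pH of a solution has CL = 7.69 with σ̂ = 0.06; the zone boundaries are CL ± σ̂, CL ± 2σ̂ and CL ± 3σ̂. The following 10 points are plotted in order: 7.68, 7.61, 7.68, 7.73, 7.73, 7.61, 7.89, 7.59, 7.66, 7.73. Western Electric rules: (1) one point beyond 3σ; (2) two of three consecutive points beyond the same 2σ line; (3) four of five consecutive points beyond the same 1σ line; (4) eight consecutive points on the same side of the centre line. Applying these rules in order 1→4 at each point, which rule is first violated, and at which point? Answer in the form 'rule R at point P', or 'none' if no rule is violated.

rule 1 at point 7

Zone of each point (C = within 1σ̂, B = 1σ̂–2σ̂, A = 2σ̂–3σ̂, * = beyond 3σ̂; sign = side of CL): 1:-C, 2:-B, 3:-C, 4:+C, 5:+C, 6:-B, 7:+*, 8:-B, 9:-C, 10:+C
Rule 1 (one point beyond the 3σ limits) is satisfied at point 7.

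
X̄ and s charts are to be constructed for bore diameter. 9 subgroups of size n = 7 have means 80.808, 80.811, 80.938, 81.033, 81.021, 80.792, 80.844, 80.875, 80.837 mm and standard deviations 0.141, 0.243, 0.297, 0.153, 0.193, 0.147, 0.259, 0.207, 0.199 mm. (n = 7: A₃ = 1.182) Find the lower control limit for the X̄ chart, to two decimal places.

X̄̄ = (80.808 + 80.811 + 80.938 + 81.033 + 81.021 + 80.792 + 80.844 + 80.875 + 80.837) / 9 = 80.8843
s̄ = (0.141 + 0.243 + 0.297 + 0.153 + 0.193 + 0.147 + 0.259 + 0.207 + 0.199) / 9 = 0.2043
LCL = X̄̄ − A₃·s̄ = 80.8843 − 1.182 × 0.2043 = 80.6428

80.64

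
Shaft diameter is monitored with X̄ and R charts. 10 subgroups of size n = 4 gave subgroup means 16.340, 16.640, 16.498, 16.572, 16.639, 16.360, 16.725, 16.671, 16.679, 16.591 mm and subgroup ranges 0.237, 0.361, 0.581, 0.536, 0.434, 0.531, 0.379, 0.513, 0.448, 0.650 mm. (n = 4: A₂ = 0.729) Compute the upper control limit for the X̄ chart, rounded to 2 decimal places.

X̄̄ = (16.340 + 16.640 + 16.498 + 16.572 + 16.639 + 16.360 + 16.725 + 16.671 + 16.679 + 16.591) / 10 = 165.7150 / 10 = 16.5715
R̄ = (0.237 + 0.361 + 0.581 + 0.536 + 0.434 + 0.531 + 0.379 + 0.513 + 0.448 + 0.650) / 10 = 4.6700 / 10 = 0.4670
UCL = X̄̄ + A₂·R̄ = 16.5715 + 0.729 × 0.4670 = 16.9119

16.91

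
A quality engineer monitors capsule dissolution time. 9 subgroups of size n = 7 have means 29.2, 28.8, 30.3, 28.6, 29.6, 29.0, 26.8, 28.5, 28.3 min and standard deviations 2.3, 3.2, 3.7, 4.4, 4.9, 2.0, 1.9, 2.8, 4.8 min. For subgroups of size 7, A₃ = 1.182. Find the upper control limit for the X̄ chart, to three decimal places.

32.729

X̄̄ = (29.2 + 28.8 + 30.3 + 28.6 + 29.6 + 29.0 + 26.8 + 28.5 + 28.3) / 9 = 28.7889
s̄ = (2.3 + 3.2 + 3.7 + 4.4 + 4.9 + 2.0 + 1.9 + 2.8 + 4.8) / 9 = 3.3333
UCL = X̄̄ + A₃·s̄ = 28.7889 + 1.182 × 3.3333 = 32.7289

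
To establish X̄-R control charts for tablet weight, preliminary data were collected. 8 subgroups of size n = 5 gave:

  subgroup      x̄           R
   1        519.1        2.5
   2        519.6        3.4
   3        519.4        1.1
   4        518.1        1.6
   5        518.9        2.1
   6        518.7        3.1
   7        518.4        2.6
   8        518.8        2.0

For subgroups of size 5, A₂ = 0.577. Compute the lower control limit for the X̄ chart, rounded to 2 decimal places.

517.55

X̄̄ = (519.1 + 519.6 + 519.4 + 518.1 + 518.9 + 518.7 + 518.4 + 518.8) / 8 = 4151.0000 / 8 = 518.8750
R̄ = (2.5 + 3.4 + 1.1 + 1.6 + 2.1 + 3.1 + 2.6 + 2.0) / 8 = 18.4000 / 8 = 2.3000
LCL = X̄̄ − A₂·R̄ = 518.8750 − 0.577 × 2.3000 = 517.5479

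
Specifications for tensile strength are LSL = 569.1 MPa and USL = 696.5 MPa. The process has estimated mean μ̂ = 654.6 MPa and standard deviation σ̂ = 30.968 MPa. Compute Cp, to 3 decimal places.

0.686

Cp = (USL − LSL) / (6σ̂) = (696.5 − 569.1) / (6 × 30.968) = 127.4000 / 185.8080 = 0.6857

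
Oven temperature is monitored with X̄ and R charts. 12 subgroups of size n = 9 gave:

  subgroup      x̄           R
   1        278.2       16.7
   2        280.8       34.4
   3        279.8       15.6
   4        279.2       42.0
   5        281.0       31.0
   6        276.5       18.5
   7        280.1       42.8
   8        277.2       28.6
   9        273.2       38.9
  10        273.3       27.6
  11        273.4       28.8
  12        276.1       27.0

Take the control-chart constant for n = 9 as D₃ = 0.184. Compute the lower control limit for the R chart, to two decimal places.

R̄ = (16.7 + 34.4 + 15.6 + 42.0 + 31.0 + 18.5 + 42.8 + 28.6 + 38.9 + 27.6 + 28.8 + 27.0) / 12 = 351.9000 / 12 = 29.3250
LCL_R = D₃·R̄ = 0.184 × 29.3250 = 5.3958

5.40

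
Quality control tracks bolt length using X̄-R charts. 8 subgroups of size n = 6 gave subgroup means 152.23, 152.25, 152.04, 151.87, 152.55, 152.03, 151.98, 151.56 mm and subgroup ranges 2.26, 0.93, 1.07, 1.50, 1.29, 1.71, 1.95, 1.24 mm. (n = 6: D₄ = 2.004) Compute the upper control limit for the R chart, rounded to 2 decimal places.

R̄ = (2.26 + 0.93 + 1.07 + 1.50 + 1.29 + 1.71 + 1.95 + 1.24) / 8 = 11.9500 / 8 = 1.4937
UCL_R = D₄·R̄ = 2.004 × 1.4937 = 2.9935

2.99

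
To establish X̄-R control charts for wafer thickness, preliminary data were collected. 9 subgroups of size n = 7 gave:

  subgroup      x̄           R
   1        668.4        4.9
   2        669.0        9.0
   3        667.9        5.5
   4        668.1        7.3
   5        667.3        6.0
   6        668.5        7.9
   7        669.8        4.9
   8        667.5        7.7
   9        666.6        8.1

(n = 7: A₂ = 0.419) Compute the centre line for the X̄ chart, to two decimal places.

X̄̄ = (668.4 + 669.0 + 667.9 + 668.1 + 667.3 + 668.5 + 669.8 + 667.5 + 666.6) / 9 = 6013.1000 / 9 = 668.1222
CL = X̄̄ = 668.1222

668.12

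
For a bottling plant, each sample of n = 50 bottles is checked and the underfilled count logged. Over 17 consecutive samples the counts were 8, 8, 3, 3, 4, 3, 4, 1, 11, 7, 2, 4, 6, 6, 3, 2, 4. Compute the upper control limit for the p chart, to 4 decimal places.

p̄ = Σdᵢ / (k·n) = 79 / (17 × 50) = 0.09294
UCL = p̄ + 3·√(p̄(1−p̄)/n) = 0.09294 + 3 × √(0.09294×0.90706/50) = 0.09294 + 3 × 0.04106 = 0.21613

0.2161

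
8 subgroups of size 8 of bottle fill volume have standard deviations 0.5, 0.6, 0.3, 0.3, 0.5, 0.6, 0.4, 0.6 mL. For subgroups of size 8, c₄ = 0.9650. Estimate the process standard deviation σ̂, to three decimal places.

0.492

s̄ = (0.5 + 0.6 + 0.3 + 0.3 + 0.5 + 0.6 + 0.4 + 0.6) / 8 = 0.4750
σ̂ = s̄ / c₄ = 0.4750 / 0.9650 = 0.4922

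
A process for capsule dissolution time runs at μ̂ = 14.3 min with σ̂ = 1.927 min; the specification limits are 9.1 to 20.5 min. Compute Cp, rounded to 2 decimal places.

Cp = (USL − LSL) / (6σ̂) = (20.5 − 9.1) / (6 × 1.927) = 11.4000 / 11.5620 = 0.9860

0.99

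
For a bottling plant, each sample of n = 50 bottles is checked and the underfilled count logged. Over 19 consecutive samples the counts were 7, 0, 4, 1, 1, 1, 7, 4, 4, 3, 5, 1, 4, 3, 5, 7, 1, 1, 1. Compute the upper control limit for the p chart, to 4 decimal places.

0.1664

p̄ = Σdᵢ / (k·n) = 60 / (19 × 50) = 0.06316
UCL = p̄ + 3·√(p̄(1−p̄)/n) = 0.06316 + 3 × √(0.06316×0.93684/50) = 0.06316 + 3 × 0.03440 = 0.16636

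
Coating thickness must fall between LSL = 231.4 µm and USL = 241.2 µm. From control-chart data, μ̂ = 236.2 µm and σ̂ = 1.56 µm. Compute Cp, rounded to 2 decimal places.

1.05

Cp = (USL − LSL) / (6σ̂) = (241.2 − 231.4) / (6 × 1.56) = 9.8000 / 9.3600 = 1.0470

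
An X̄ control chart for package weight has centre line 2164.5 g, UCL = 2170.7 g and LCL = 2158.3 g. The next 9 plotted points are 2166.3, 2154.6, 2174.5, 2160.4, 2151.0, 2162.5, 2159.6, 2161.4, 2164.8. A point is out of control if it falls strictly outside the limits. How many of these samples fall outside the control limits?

3

Compare each point to [2158.3, 2170.7]: sample 2 = 2154.6 < LCL; sample 3 = 2174.5 > UCL; sample 5 = 2151.0 < LCL.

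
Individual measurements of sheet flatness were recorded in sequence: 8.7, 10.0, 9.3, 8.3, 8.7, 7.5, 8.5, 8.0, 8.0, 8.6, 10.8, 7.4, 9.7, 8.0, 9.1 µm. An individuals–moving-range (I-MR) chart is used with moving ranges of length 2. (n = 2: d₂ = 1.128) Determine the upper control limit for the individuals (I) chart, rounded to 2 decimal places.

12.01

X̄ = (8.7 + 10.0 + 9.3 + 8.3 + 8.7 + 7.5 + 8.5 + 8.0 + 8.0 + 8.6 + 10.8 + 7.4 + 9.7 + 8.0 + 9.1) / 15 = 8.7067
Moving ranges: 1.3, 0.7, 1.0, 0.4, 1.2, 1.0, 0.5, 0.0, 0.6, 2.2, 3.4, 2.3, 1.7, 1.1; M̄R̄ = 17.4000 / 14 = 1.2429
UCL = X̄ + 3·M̄R̄/d₂ = 8.7067 + 3 × 1.2429 / 1.128 = 12.0121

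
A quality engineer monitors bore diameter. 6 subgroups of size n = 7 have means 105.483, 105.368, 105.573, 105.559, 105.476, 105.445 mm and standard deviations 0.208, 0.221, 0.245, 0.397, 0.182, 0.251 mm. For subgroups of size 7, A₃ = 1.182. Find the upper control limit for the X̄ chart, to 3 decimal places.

105.780

X̄̄ = (105.483 + 105.368 + 105.573 + 105.559 + 105.476 + 105.445) / 6 = 105.4840
s̄ = (0.208 + 0.221 + 0.245 + 0.397 + 0.182 + 0.251) / 6 = 0.2507
UCL = X̄̄ + A₃·s̄ = 105.4840 + 1.182 × 0.2507 = 105.7803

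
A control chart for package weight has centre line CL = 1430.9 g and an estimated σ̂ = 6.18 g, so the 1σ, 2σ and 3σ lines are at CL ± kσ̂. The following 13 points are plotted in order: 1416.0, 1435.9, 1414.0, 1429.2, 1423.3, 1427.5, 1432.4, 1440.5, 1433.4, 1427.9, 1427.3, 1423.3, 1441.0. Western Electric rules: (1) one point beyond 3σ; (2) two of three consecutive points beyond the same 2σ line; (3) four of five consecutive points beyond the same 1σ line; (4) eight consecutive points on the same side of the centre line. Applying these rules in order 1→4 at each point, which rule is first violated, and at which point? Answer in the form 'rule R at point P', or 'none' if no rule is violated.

rule 2 at point 3

Zone of each point (C = within 1σ̂, B = 1σ̂–2σ̂, A = 2σ̂–3σ̂, * = beyond 3σ̂; sign = side of CL): 1:-A, 2:+C, 3:-A, 4:-C, 5:-B, 6:-C, 7:+C, 8:+B, 9:+C, 10:-C, 11:-C, 12:-B, 13:+B
Rule 2 (two of three consecutive points beyond the same 2σ limit) is satisfied at point 3.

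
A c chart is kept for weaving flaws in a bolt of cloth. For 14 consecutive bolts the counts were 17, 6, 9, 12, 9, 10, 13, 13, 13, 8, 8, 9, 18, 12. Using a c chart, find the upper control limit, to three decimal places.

21.261

c̄ = (17 + 6 + 9 + 12 + 9 + 10 + 13 + 13 + 13 + 8 + 8 + 9 + 18 + 12) / 14 = 157 / 14 = 11.2143
UCL = c̄ + 3√c̄ = 11.2143 + 3 × √11.2143 = 11.2143 + 3 × 3.3488 = 21.2606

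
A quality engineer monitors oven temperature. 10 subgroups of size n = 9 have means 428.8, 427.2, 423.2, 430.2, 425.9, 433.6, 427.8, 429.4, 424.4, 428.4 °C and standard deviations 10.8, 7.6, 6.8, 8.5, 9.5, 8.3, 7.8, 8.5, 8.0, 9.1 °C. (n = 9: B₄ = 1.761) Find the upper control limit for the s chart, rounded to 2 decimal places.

s̄ = (10.8 + 7.6 + 6.8 + 8.5 + 9.5 + 8.3 + 7.8 + 8.5 + 8.0 + 9.1) / 10 = 8.4900
UCL_s = B₄·s̄ = 1.761 × 8.4900 = 14.9509

14.95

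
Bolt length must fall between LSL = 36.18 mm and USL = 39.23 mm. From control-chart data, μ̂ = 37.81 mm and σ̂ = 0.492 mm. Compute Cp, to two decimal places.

Cp = (USL − LSL) / (6σ̂) = (39.23 − 36.18) / (6 × 0.492) = 3.0500 / 2.9520 = 1.0332

1.03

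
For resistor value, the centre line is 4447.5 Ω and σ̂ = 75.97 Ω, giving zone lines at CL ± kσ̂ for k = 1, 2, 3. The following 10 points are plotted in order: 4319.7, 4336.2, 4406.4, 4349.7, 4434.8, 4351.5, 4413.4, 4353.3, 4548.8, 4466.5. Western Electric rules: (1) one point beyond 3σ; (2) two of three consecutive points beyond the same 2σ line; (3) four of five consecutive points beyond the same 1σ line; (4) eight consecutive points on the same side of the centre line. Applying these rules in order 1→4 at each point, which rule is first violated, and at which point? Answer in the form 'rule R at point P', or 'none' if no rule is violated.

Zone of each point (C = within 1σ̂, B = 1σ̂–2σ̂, A = 2σ̂–3σ̂, * = beyond 3σ̂; sign = side of CL): 1:-B, 2:-B, 3:-C, 4:-B, 5:-C, 6:-B, 7:-C, 8:-B, 9:+B, 10:+C
Rule 4 (eight consecutive points on the same side of the centre line) is satisfied at point 8.

rule 4 at point 8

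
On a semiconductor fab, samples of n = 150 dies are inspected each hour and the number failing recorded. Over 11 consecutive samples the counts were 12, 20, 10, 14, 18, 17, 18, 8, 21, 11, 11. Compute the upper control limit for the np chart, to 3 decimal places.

p̄ = Σdᵢ / (k·n) = 160 / (11 × 150) = 0.09697
UCL = np̄ + 3·√(np̄(1−p̄)) = 14.5455 + 3 × √(14.5455×0.90303) = 14.5455 + 3 × 3.6242 = 25.4181

25.418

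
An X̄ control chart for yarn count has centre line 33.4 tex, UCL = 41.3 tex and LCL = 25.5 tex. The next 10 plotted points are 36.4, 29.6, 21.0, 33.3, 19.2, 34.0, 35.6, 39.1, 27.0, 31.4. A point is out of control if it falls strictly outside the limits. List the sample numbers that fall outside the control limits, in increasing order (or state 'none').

3, 5

Compare each point to [25.5, 41.3]: sample 3 = 21.0 < LCL; sample 5 = 19.2 < LCL.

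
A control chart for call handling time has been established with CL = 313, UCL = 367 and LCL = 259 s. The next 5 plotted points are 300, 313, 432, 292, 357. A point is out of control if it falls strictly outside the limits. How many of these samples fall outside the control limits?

1

Compare each point to [259, 367]: sample 3 = 432 > UCL.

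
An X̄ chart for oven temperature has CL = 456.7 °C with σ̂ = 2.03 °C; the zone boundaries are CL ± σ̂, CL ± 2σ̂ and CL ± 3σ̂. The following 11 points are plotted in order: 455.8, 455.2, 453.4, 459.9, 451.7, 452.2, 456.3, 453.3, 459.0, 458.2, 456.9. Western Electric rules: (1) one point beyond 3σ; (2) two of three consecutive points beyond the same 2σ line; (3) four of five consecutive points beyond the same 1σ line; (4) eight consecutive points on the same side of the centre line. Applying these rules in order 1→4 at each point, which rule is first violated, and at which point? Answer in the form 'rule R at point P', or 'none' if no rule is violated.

rule 2 at point 6

Zone of each point (C = within 1σ̂, B = 1σ̂–2σ̂, A = 2σ̂–3σ̂, * = beyond 3σ̂; sign = side of CL): 1:-C, 2:-C, 3:-B, 4:+B, 5:-A, 6:-A, 7:-C, 8:-B, 9:+B, 10:+C, 11:+C
Rule 2 (two of three consecutive points beyond the same 2σ limit) is satisfied at point 6.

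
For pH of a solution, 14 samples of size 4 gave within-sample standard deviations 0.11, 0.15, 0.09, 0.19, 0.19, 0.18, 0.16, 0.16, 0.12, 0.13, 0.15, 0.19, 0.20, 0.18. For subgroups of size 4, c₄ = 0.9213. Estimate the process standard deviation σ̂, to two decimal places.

0.17

s̄ = (0.11 + 0.15 + 0.09 + 0.19 + 0.19 + 0.18 + 0.16 + 0.16 + 0.12 + 0.13 + 0.15 + 0.19 + 0.20 + 0.18) / 14 = 0.1571
σ̂ = s̄ / c₄ = 0.1571 / 0.9213 = 0.1706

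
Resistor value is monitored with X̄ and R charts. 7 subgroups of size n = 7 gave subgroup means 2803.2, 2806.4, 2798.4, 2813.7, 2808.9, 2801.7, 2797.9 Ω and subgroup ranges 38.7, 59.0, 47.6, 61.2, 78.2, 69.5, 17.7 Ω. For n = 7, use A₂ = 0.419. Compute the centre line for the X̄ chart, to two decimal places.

X̄̄ = (2803.2 + 2806.4 + 2798.4 + 2813.7 + 2808.9 + 2801.7 + 2797.9) / 7 = 19630.2000 / 7 = 2804.3143
CL = X̄̄ = 2804.3143

2804.31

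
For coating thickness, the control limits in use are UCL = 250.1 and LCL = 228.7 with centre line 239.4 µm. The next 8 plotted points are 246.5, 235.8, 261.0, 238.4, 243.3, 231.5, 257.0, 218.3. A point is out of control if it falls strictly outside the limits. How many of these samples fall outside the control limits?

3

Compare each point to [228.7, 250.1]: sample 3 = 261.0 > UCL; sample 7 = 257.0 > UCL; sample 8 = 218.3 < LCL.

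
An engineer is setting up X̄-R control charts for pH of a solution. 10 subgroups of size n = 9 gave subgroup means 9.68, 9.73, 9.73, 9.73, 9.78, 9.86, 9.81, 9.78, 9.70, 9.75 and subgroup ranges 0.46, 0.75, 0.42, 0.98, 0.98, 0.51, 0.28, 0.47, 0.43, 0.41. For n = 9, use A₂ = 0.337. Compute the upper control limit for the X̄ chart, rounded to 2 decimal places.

9.95

X̄̄ = (9.68 + 9.73 + 9.73 + 9.73 + 9.78 + 9.86 + 9.81 + 9.78 + 9.70 + 9.75) / 10 = 97.5500 / 10 = 9.7550
R̄ = (0.46 + 0.75 + 0.42 + 0.98 + 0.98 + 0.51 + 0.28 + 0.47 + 0.43 + 0.41) / 10 = 5.6900 / 10 = 0.5690
UCL = X̄̄ + A₂·R̄ = 9.7550 + 0.337 × 0.5690 = 9.9468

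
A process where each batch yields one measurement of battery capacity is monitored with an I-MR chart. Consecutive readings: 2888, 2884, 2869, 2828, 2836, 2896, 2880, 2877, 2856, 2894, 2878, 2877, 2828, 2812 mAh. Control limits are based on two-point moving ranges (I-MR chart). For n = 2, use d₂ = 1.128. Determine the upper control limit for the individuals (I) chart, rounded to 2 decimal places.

2923.42

X̄ = (2888 + 2884 + 2869 + 2828 + 2836 + 2896 + 2880 + 2877 + 2856 + 2894 + 2878 + 2877 + 2828 + 2812) / 14 = 2864.5000
Moving ranges: 4, 15, 41, 8, 60, 16, 3, 21, 38, 16, 1, 49, 16; M̄R̄ = 288.0000 / 13 = 22.1538
UCL = X̄ + 3·M̄R̄/d₂ = 2864.5000 + 3 × 22.1538 / 1.128 = 2923.4198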